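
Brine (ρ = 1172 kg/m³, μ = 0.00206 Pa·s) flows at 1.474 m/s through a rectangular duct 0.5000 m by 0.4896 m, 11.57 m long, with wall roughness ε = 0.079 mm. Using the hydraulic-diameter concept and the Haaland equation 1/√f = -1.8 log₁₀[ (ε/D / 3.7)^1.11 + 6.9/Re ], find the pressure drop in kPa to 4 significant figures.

ΔP ≈ 0.4518 kPa

Hydraulic diameter D_h = 4A/P = 4·(0.5·0.4896)/(2·(0.5+0.4896)) = 0.9792/1.979 = 0.4947 m.
Re = ρVD_h/μ = 1172·1.474·0.4947/0.00206 = 4.149e+05.
ε/D_h = 7.9e-05/0.4947 = 0.00016; Haaland gives 1/√f = -1.8 log₁₀[1.43e-05+1.66e-05] = 8.118, so f = 0.01518.
ΔP = f(L/D_h)(ρV²/2) = 0.01518·11.57/0.4947·1273 = 451.8 Pa.
ΔP = 0.4518 kPa.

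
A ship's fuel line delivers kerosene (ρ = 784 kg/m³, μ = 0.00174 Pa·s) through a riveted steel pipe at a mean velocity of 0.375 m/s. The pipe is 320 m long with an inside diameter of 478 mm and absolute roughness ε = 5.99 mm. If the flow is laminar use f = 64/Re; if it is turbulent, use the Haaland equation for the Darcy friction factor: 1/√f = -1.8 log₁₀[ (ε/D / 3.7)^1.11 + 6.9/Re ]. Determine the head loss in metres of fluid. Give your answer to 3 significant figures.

Reynolds number Re = ρVD/μ = 784 · 0.375 · 0.478 / 0.00174 = 8.077e+04.
Re > 4000 → turbulent. Relative roughness ε/D = 0.00599/0.478 = 0.0125. Haaland: 1/√f = -1.8 log₁₀[(0.0125/3.7)^1.11 + 6.9/8.077e+04] = -1.8 log₁₀[0.00181 + 8.54e-05] = 4.899, so f = 0.04166.
Darcy-Weisbach: ΔP = f(L/D)(ρV²/2) = 0.04166·(320/0.478)·(784·0.375²/2) = 0.04166·669.5·55.12 = 1537 Pa.
Head loss h_f = ΔP/(ρg) = 1537/(784·9.81) = 0.200 m.

h_f ≈ 0.200 m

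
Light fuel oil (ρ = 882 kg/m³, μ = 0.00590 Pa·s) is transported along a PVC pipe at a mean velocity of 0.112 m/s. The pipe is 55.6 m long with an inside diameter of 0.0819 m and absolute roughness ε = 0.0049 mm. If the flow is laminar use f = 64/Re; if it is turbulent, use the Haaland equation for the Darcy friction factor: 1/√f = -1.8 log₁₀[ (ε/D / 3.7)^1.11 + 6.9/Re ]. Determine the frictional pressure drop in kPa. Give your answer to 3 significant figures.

Reynolds number Re = ρVD/μ = 882 · 0.112 · 0.0819 / 0.0059 = 1371.
Re < 2300 → laminar flow, so f = 64/Re = 64/1371 = 0.04667 (the turbulent correlation is not needed).
Darcy-Weisbach: ΔP = f(L/D)(ρV²/2) = 0.04667·(55.6/0.0819)·(882·0.112²/2) = 0.04667·678.9·5.532 = 175.3 Pa.
ΔP = 175.3 Pa = 0.175 kPa.

ΔP ≈ 0.175 kPa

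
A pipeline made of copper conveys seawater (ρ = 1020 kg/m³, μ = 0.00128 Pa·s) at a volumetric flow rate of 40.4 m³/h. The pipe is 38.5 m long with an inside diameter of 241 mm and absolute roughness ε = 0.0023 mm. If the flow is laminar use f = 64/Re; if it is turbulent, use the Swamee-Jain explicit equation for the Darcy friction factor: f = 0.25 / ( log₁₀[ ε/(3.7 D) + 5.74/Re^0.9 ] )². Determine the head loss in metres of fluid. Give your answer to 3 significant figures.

Q = 40.4 m³/h = 40.4/3600 = 0.01122 m³/s.
Cross-sectional area A = πD²/4 = π(0.241)²/4 = 0.04562 m²; mean velocity V = Q/A = 0.01122/0.04562 = 0.246 m/s.
Reynolds number Re = ρVD/μ = 1020 · 0.246 · 0.241 / 0.00128 = 4.725e+04.
Re > 4000 → turbulent. Relative roughness ε/D = 2.3e-06/0.241 = 9.54e-06. Swamee-Jain: f = 0.25/(log₁₀[9.54e-06/3.7 + 5.74/4.725e+04^0.9])² = 0.25/(log₁₀[2.58e-06 + 0.000356])² = 0.25/(-3.445)² = 0.02107.
Darcy-Weisbach: ΔP = f(L/D)(ρV²/2) = 0.02107·(38.5/0.241)·(1020·0.246²/2) = 0.02107·159.8·30.87 = 103.9 Pa.
Head loss h_f = ΔP/(ρg) = 103.9/(1020·9.81) = 0.0104 m.

h_f ≈ 0.0104 m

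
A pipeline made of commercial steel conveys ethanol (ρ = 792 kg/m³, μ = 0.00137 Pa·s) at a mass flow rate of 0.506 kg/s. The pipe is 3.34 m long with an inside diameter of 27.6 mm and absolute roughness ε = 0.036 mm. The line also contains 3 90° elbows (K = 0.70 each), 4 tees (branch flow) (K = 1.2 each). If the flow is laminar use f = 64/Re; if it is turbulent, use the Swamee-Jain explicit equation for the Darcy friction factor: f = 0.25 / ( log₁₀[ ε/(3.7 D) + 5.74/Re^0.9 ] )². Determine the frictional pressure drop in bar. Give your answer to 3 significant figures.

ΔP ≈ 0.0473 bar

A = πD²/4 = π(0.0276)²/4 = 0.0005983 m²; mean velocity V = ṁ/(ρA) = 0.506/(792 · 0.0005983) = 1.068 m/s.
Reynolds number Re = ρVD/μ = 792 · 1.068 · 0.0276 / 0.00137 = 1.704e+04.
Re > 4000 → turbulent. Relative roughness ε/D = 3.6e-05/0.0276 = 0.0013. Swamee-Jain: f = 0.25/(log₁₀[0.0013/3.7 + 5.74/1.704e+04^0.9])² = 0.25/(log₁₀[0.000353 + 0.000893])² = 0.25/(-2.905)² = 0.02963.
Total minor-loss coefficient ΣK = 3·0.7 + 4·1.2 = 6.9.
ΔP = [f·L/D + ΣK]·(ρV²/2) = [0.02963·3.34/0.0276 + 6.9]·(792·1.068²/2) = [3.585 + 6.9]·451.6 = 4735 Pa.
ΔP = 4735 Pa = 0.0473 bar.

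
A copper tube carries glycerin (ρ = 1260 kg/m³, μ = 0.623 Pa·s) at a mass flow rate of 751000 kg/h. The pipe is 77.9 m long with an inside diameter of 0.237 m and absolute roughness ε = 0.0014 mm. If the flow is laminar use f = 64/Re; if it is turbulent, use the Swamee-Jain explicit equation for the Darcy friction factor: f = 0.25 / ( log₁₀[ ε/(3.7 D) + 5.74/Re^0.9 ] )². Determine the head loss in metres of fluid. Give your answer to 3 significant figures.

h_f ≈ 8.39 m

ṁ = 751000 kg/h = 751000/3600 = 208.6 kg/s.
A = πD²/4 = π(0.237)²/4 = 0.04412 m²; mean velocity V = ṁ/(ρA) = 208.6/(1260 · 0.04412) = 3.753 m/s.
Reynolds number Re = ρVD/μ = 1260 · 3.753 · 0.237 / 0.623 = 1799.
Re < 2300 → laminar flow, so f = 64/Re = 64/1799 = 0.03558 (the turbulent correlation is not needed).
Darcy-Weisbach: ΔP = f(L/D)(ρV²/2) = 0.03558·(77.9/0.237)·(1260·3.753²/2) = 0.03558·328.7·8874 = 1.038e+05 Pa.
Head loss h_f = ΔP/(ρg) = 1.038e+05/(1260·9.81) = 8.39 m.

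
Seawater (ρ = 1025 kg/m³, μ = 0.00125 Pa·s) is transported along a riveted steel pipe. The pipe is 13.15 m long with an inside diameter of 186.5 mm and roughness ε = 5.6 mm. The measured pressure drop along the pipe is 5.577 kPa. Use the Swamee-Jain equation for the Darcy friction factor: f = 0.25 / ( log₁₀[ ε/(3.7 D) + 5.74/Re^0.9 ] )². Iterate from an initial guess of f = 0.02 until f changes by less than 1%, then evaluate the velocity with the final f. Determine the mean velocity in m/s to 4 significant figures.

Rearranging Darcy-Weisbach: V = √(2·ΔP·D/(f·L·ρ)). With ε/D = 0.0056/0.1865 = 0.03, iterate starting from f = 0.02:
  f = 0.02 → V = √(2·5577·0.1865/(0.02·13.15·1025)) = 2.778 m/s; Re = ρVD/μ = 4.248e+05; f → 0.05734
  f = 0.05734 → V = 1.641 m/s; Re = 2.509e+05; f → 0.05743
Converged (Δf/f < 1%). With the final f = 0.05743: V = √(2·5577·0.1865/(0.05743·13.15·1025)) = 1.639 m/s.

V ≈ 1.639 m/s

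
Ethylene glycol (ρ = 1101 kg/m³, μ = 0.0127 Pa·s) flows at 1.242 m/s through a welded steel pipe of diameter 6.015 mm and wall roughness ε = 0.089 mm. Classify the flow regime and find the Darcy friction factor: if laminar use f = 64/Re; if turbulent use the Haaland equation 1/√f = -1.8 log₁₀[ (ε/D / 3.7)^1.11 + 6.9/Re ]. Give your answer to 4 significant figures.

Re = ρVD/μ = 1101·1.242·0.006015/0.0127 = 647.7.
Re < 2300 → laminar, so f = 64/Re = 0.09882 (roughness is irrelevant in laminar flow).

f ≈ 0.09882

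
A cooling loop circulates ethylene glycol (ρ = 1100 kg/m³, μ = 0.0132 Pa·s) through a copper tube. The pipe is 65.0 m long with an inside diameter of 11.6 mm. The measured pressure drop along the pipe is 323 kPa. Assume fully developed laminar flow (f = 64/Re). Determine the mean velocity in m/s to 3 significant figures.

V ≈ 1.58 m/s

For laminar flow, f = 64/Re with Re = ρVD/μ, so Darcy-Weisbach reduces to ΔP = 32μLV/D². Solving for V: V = ΔP·D²/(32μL) = 3.23e+05·(0.0116)²/(32·0.0132·65) = 1.583 m/s.
Check: Re = ρVD/μ = 1100·1.583·0.0116/0.0132 = 1530 < 2300, so the laminar assumption holds.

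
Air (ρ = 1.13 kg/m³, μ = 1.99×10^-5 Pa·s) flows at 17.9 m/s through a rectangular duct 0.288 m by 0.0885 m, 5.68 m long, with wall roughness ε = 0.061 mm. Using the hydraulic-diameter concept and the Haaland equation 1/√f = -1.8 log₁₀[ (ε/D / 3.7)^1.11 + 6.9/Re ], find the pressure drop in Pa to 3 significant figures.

ΔP ≈ 145 Pa

Hydraulic diameter D_h = 4A/P = 4·(0.288·0.0885)/(2·(0.288+0.0885)) = 0.102/0.753 = 0.1354 m.
Re = ρVD_h/μ = 1.13·17.9·0.1354/1.99e-05 = 1.376e+05.
ε/D_h = 6.1e-05/0.1354 = 0.000451; Haaland gives 1/√f = -1.8 log₁₀[4.52e-05+5.01e-05] = 7.237, so f = 0.01909.
ΔP = f(L/D_h)(ρV²/2) = 0.01909·5.68/0.1354·181 = 145 Pa.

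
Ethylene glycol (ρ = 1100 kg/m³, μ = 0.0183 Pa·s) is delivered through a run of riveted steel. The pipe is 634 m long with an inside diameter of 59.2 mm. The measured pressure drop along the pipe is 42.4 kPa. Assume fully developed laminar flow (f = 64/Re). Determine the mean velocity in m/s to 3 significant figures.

For laminar flow, f = 64/Re with Re = ρVD/μ, so Darcy-Weisbach reduces to ΔP = 32μLV/D². Solving for V: V = ΔP·D²/(32μL) = 4.24e+04·(0.0592)²/(32·0.0183·634) = 0.4002 m/s.
Check: Re = ρVD/μ = 1100·0.4002·0.0592/0.0183 = 1424 < 2300, so the laminar assumption holds.

V ≈ 0.400 m/s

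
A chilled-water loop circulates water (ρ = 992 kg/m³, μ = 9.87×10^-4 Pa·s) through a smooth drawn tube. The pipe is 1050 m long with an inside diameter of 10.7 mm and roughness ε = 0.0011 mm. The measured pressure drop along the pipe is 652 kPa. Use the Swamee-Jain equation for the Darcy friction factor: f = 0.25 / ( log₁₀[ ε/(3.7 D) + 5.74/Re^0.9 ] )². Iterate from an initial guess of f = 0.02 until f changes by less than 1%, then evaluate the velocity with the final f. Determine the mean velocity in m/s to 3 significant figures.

Rearranging Darcy-Weisbach: V = √(2·ΔP·D/(f·L·ρ)). With ε/D = 1.1e-06/0.0107 = 0.000103, iterate starting from f = 0.02:
  f = 0.02 → V = √(2·6.52e+05·0.0107/(0.02·1050·992)) = 0.8184 m/s; Re = ρVD/μ = 8801; f → 0.03226
  f = 0.03226 → V = 0.6444 m/s; Re = 6930; f → 0.0345
  f = 0.0345 → V = 0.6231 m/s; Re = 6701; f → 0.03484
Converged (Δf/f < 1%). With the final f = 0.03484: V = √(2·6.52e+05·0.0107/(0.03484·1050·992)) = 0.6201 m/s.

V ≈ 0.620 m/s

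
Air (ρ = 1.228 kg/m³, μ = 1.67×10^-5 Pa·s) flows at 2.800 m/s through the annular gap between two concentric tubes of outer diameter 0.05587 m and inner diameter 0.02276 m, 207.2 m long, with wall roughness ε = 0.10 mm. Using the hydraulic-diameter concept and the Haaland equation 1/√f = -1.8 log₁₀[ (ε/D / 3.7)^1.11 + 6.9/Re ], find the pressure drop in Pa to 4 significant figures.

Hydraulic diameter D_h = 4A/P = D_o - D_i = 0.05587 - 0.02276 = 0.03311 m.
Re = ρVD_h/μ = 1.228·2.8·0.03311/1.67e-05 = 6817.
ε/D_h = 0.0001/0.03311 = 0.00302; Haaland gives 1/√f = -1.8 log₁₀[0.000373+0.00101] = 5.145, so f = 0.03778.
ΔP = f(L/D_h)(ρV²/2) = 0.03778·207.2/0.03311·4.814 = 1138 Pa.

ΔP ≈ 1138 Pa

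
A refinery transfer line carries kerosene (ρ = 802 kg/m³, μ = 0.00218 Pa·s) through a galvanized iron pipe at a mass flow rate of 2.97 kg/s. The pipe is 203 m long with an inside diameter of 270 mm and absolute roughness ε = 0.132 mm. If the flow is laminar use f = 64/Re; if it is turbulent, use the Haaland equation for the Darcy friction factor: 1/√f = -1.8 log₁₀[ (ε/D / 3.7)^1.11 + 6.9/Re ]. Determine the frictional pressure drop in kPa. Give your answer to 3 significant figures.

ΔP ≈ 0.0447 kPa

A = πD²/4 = π(0.27)²/4 = 0.05726 m²; mean velocity V = ṁ/(ρA) = 2.97/(802 · 0.05726) = 0.06468 m/s.
Reynolds number Re = ρVD/μ = 802 · 0.06468 · 0.27 / 0.00218 = 6425.
Re > 4000 → turbulent. Relative roughness ε/D = 0.000132/0.27 = 0.000489. Haaland: 1/√f = -1.8 log₁₀[(0.000489/3.7)^1.11 + 6.9/6425] = -1.8 log₁₀[4.95e-05 + 0.00107] = 5.309, so f = 0.03548.
Darcy-Weisbach: ΔP = f(L/D)(ρV²/2) = 0.03548·(203/0.27)·(802·0.06468²/2) = 0.03548·751.9·1.678 = 44.75 Pa.
ΔP = 44.75 Pa = 0.0447 kPa.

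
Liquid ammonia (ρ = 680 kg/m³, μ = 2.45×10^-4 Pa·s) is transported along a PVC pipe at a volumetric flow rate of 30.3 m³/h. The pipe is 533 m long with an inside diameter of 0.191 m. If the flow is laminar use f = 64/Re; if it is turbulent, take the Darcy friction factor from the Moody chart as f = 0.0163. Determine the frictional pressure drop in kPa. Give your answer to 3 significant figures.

ΔP ≈ 1.33 kPa

Q = 30.3 m³/h = 30.3/3600 = 0.008417 m³/s.
Cross-sectional area A = πD²/4 = π(0.191)²/4 = 0.02865 m²; mean velocity V = Q/A = 0.008417/0.02865 = 0.2938 m/s.
Reynolds number Re = ρVD/μ = 680 · 0.2938 · 0.191 / 0.000245 = 1.557e+05.
Re > 4000 → turbulent; use the Moody-chart value f = 0.0163.
Darcy-Weisbach: ΔP = f(L/D)(ρV²/2) = 0.0163·(533/0.191)·(680·0.2938²/2) = 0.0163·2791·29.34 = 1335 Pa.
ΔP = 1335 Pa = 1.33 kPa.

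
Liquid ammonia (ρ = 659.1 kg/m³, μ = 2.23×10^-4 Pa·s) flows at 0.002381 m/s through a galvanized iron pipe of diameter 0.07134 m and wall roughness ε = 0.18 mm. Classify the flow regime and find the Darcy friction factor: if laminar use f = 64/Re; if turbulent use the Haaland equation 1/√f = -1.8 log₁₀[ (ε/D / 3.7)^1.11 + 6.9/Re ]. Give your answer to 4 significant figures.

Re = ρVD/μ = 659.1·0.002381·0.07134/0.000223 = 502.
Re < 2300 → laminar, so f = 64/Re = 0.1275 (roughness is irrelevant in laminar flow).

f ≈ 0.1275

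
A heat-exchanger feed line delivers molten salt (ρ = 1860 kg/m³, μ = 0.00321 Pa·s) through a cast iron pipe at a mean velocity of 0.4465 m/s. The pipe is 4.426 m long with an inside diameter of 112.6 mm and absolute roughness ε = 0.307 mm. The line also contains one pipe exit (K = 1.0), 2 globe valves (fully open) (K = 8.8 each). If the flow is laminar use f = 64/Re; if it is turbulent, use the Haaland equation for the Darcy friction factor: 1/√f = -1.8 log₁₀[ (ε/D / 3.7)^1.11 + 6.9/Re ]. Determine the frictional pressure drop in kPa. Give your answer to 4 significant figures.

ΔP ≈ 3.662 kPa

Reynolds number Re = ρVD/μ = 1860 · 0.4465 · 0.1126 / 0.00321 = 2.913e+04.
Re > 4000 → turbulent. Relative roughness ε/D = 0.000307/0.1126 = 0.00273. Haaland: 1/√f = -1.8 log₁₀[(0.00273/3.7)^1.11 + 6.9/2.913e+04] = -1.8 log₁₀[0.000333 + 0.000237] = 5.839, so f = 0.02933.
Total minor-loss coefficient ΣK = 1·1 + 2·8.8 = 18.6.
ΔP = [f·L/D + ΣK]·(ρV²/2) = [0.02933·4.426/0.1126 + 18.6]·(1860·0.4465²/2) = [1.153 + 18.6]·185.4 = 3662 Pa.
ΔP = 3662 Pa = 3.662 kPa.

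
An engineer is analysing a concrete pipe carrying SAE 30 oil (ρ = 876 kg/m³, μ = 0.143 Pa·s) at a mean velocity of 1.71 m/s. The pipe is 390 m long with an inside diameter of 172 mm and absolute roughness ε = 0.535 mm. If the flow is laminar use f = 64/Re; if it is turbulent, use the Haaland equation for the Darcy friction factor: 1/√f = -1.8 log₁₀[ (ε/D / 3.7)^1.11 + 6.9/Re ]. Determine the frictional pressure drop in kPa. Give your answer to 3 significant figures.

ΔP ≈ 103 kPa

Reynolds number Re = ρVD/μ = 876 · 1.71 · 0.172 / 0.143 = 1802.
Re < 2300 → laminar flow, so f = 64/Re = 64/1802 = 0.03552 (the turbulent correlation is not needed).
Darcy-Weisbach: ΔP = f(L/D)(ρV²/2) = 0.03552·(390/0.172)·(876·1.71²/2) = 0.03552·2267·1281 = 1.032e+05 Pa.
ΔP = 1.032e+05 Pa = 103 kPa.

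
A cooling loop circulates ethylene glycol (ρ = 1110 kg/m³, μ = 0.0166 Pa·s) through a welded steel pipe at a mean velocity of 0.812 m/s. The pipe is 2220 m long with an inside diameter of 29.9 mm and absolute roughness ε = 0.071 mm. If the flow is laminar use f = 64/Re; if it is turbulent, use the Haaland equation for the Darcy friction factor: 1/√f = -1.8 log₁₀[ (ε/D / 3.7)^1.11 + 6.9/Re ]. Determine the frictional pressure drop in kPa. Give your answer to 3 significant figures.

Reynolds number Re = ρVD/μ = 1110 · 0.812 · 0.0299 / 0.0166 = 1623.
Re < 2300 → laminar flow, so f = 64/Re = 64/1623 = 0.03942 (the turbulent correlation is not needed).
Darcy-Weisbach: ΔP = f(L/D)(ρV²/2) = 0.03942·(2220/0.0299)·(1110·0.812²/2) = 0.03942·7.425e+04·365.9 = 1.071e+06 Pa.
ΔP = 1.071e+06 Pa = 1070 kPa.

ΔP ≈ 1070 kPa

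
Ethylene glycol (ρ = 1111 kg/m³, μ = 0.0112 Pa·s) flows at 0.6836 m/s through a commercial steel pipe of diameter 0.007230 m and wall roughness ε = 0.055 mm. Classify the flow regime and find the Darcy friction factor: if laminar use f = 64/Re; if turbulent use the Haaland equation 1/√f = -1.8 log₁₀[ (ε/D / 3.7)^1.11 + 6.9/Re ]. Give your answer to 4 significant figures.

Re = ρVD/μ = 1111·0.6836·0.00723/0.0112 = 490.3.
Re < 2300 → laminar, so f = 64/Re = 0.1305 (roughness is irrelevant in laminar flow).

f ≈ 0.1305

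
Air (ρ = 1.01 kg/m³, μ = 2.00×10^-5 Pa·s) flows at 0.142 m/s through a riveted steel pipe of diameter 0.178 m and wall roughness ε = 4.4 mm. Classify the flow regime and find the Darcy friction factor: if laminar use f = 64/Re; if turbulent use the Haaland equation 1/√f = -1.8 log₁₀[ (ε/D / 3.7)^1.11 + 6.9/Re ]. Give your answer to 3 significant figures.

f ≈ 0.0501

Re = ρVD/μ = 1.01·0.142·0.178/2e-05 = 1276.
Re < 2300 → laminar, so f = 64/Re = 0.05014 (roughness is irrelevant in laminar flow).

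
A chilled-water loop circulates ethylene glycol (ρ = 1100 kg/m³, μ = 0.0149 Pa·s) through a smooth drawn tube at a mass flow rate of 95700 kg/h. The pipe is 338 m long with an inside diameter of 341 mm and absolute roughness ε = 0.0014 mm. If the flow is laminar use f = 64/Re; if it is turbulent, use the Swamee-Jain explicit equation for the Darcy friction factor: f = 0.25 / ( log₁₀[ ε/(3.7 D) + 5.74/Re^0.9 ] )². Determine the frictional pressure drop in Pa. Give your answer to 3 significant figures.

ΔP ≈ 1330 Pa

ṁ = 95700 kg/h = 95700/3600 = 26.58 kg/s.
A = πD²/4 = π(0.341)²/4 = 0.09133 m²; mean velocity V = ṁ/(ρA) = 26.58/(1100 · 0.09133) = 0.2646 m/s.
Reynolds number Re = ρVD/μ = 1100 · 0.2646 · 0.341 / 0.0149 = 6662.
Re > 4000 → turbulent. Relative roughness ε/D = 1.4e-06/0.341 = 4.11e-06. Swamee-Jain: f = 0.25/(log₁₀[4.11e-06/3.7 + 5.74/6662^0.9])² = 0.25/(log₁₀[1.11e-06 + 0.00208])² = 0.25/(-2.682)² = 0.03475.
Darcy-Weisbach: ΔP = f(L/D)(ρV²/2) = 0.03475·(338/0.341)·(1100·0.2646²/2) = 0.03475·991.2·38.51 = 1327 Pa.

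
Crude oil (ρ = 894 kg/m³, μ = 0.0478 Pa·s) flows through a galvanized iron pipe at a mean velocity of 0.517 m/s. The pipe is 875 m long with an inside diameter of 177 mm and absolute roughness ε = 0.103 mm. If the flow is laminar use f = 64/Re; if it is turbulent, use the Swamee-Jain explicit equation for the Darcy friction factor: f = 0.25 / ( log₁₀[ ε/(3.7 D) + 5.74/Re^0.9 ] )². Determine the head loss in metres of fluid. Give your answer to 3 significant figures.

Reynolds number Re = ρVD/μ = 894 · 0.517 · 0.177 / 0.0478 = 1711.
Re < 2300 → laminar flow, so f = 64/Re = 64/1711 = 0.03739 (the turbulent correlation is not needed).
Darcy-Weisbach: ΔP = f(L/D)(ρV²/2) = 0.03739·(875/0.177)·(894·0.517²/2) = 0.03739·4944·119.5 = 2.209e+04 Pa.
Head loss h_f = ΔP/(ρg) = 2.209e+04/(894·9.81) = 2.52 m.

h_f ≈ 2.52 m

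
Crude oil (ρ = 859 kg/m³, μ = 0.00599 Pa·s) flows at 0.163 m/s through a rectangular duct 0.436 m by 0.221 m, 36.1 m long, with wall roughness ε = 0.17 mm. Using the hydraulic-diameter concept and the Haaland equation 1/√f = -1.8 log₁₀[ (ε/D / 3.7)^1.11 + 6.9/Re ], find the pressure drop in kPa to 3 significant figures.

ΔP ≈ 0.0491 kPa

Hydraulic diameter D_h = 4A/P = 4·(0.436·0.221)/(2·(0.436+0.221)) = 0.3854/1.314 = 0.2933 m.
Re = ρVD_h/μ = 859·0.163·0.2933/0.00599 = 6856.
ε/D_h = 0.00017/0.2933 = 0.00058; Haaland gives 1/√f = -1.8 log₁₀[5.98e-05+0.00101] = 5.35, so f = 0.03494.
ΔP = f(L/D_h)(ρV²/2) = 0.03494·36.1/0.2933·11.41 = 49.07 Pa.
ΔP = 0.0491 kPa.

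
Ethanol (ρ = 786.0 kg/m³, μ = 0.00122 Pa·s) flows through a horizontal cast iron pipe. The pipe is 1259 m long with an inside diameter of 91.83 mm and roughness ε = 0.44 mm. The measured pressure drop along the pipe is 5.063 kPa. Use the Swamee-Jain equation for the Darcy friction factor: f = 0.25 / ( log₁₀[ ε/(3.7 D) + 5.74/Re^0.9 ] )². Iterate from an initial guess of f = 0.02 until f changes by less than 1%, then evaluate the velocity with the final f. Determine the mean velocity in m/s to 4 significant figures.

Rearranging Darcy-Weisbach: V = √(2·ΔP·D/(f·L·ρ)). With ε/D = 0.00044/0.09183 = 0.00479, iterate starting from f = 0.02:
  f = 0.02 → V = √(2·5063·0.09183/(0.02·1259·786)) = 0.2168 m/s; Re = ρVD/μ = 1.282e+04; f → 0.03666
  f = 0.03666 → V = 0.1601 m/s; Re = 9471; f → 0.0384
  f = 0.0384 → V = 0.1564 m/s; Re = 9254; f → 0.03855
Converged (Δf/f < 1%). With the final f = 0.03855: V = √(2·5063·0.09183/(0.03855·1259·786)) = 0.1561 m/s.

V ≈ 0.1561 m/s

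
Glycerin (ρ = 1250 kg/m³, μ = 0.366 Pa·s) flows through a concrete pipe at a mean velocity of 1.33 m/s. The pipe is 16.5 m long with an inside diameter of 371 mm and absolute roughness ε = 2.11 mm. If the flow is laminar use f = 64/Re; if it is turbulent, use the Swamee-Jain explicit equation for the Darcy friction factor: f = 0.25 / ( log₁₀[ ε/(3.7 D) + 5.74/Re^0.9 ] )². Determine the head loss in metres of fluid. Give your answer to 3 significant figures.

Reynolds number Re = ρVD/μ = 1250 · 1.33 · 0.371 / 0.366 = 1685.
Re < 2300 → laminar flow, so f = 64/Re = 64/1685 = 0.03798 (the turbulent correlation is not needed).
Darcy-Weisbach: ΔP = f(L/D)(ρV²/2) = 0.03798·(16.5/0.371)·(1250·1.33²/2) = 0.03798·44.47·1106 = 1867 Pa.
Head loss h_f = ΔP/(ρg) = 1867/(1250·9.81) = 0.152 m.

h_f ≈ 0.152 m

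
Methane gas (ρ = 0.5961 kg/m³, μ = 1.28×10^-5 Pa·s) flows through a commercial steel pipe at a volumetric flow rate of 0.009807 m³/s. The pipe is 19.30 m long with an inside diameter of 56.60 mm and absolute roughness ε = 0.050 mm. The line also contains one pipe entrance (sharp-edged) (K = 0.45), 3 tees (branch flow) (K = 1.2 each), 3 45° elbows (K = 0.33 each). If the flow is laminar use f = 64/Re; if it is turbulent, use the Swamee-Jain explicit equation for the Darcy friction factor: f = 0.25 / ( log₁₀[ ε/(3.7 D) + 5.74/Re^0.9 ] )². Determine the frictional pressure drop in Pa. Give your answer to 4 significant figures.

ΔP ≈ 72.64 Pa

Cross-sectional area A = πD²/4 = π(0.0566)²/4 = 0.002516 m²; mean velocity V = Q/A = 0.009807/0.002516 = 3.898 m/s.
Reynolds number Re = ρVD/μ = 0.5961 · 3.898 · 0.0566 / 1.28e-05 = 1.027e+04.
Re > 4000 → turbulent. Relative roughness ε/D = 5e-05/0.0566 = 0.000883. Swamee-Jain: f = 0.25/(log₁₀[0.000883/3.7 + 5.74/1.027e+04^0.9])² = 0.25/(log₁₀[0.000239 + 0.00141])² = 0.25/(-2.784)² = 0.03226.
Total minor-loss coefficient ΣK = 1·0.45 + 3·1.2 + 3·0.33 = 5.04.
ΔP = [f·L/D + ΣK]·(ρV²/2) = [0.03226·19.3/0.0566 + 5.04]·(0.5961·3.898²/2) = [11 + 5.04]·4.528 = 72.64 Pa.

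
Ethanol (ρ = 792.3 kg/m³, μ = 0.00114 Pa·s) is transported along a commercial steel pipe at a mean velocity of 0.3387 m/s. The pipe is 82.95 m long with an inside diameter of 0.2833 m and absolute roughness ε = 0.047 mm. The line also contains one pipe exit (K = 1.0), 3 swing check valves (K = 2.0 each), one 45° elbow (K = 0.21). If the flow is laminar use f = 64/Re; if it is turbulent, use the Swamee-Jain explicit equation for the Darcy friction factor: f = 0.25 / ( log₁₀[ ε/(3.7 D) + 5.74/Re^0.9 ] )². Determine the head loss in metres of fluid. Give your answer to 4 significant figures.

Reynolds number Re = ρVD/μ = 792.3 · 0.3387 · 0.2833 / 0.00114 = 6.669e+04.
Re > 4000 → turbulent. Relative roughness ε/D = 4.7e-05/0.2833 = 0.000166. Swamee-Jain: f = 0.25/(log₁₀[0.000166/3.7 + 5.74/6.669e+04^0.9])² = 0.25/(log₁₀[4.48e-05 + 0.000261])² = 0.25/(-3.514)² = 0.02025.
Total minor-loss coefficient ΣK = 1·1 + 3·2 + 1·0.21 = 7.21.
ΔP = [f·L/D + ΣK]·(ρV²/2) = [0.02025·82.95/0.2833 + 7.21]·(792.3·0.3387²/2) = [5.928 + 7.21]·45.45 = 597.1 Pa.
Head loss h_f = ΔP/(ρg) = 597.1/(792.3·9.81) = 0.07682 m.

h_f ≈ 0.07682 m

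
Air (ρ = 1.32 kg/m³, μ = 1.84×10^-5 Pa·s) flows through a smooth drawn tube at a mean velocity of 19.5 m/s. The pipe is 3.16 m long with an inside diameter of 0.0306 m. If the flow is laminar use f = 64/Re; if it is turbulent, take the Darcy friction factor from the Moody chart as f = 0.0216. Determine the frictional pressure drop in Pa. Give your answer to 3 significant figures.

ΔP ≈ 560 Pa

Reynolds number Re = ρVD/μ = 1.32 · 19.5 · 0.0306 / 1.84e-05 = 4.281e+04.
Re > 4000 → turbulent; use the Moody-chart value f = 0.0216.
Darcy-Weisbach: ΔP = f(L/D)(ρV²/2) = 0.0216·(3.16/0.0306)·(1.32·19.5²/2) = 0.0216·103.3·251 = 559.8 Pa.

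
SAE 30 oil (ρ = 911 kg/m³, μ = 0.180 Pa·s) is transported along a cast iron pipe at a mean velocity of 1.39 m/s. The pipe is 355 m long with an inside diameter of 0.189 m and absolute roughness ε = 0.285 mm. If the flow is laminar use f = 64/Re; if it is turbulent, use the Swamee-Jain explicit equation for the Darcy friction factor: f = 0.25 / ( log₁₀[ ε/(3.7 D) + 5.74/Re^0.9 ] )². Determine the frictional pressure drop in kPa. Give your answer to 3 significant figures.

ΔP ≈ 79.6 kPa

Reynolds number Re = ρVD/μ = 911 · 1.39 · 0.189 / 0.18 = 1330.
Re < 2300 → laminar flow, so f = 64/Re = 64/1330 = 0.04813 (the turbulent correlation is not needed).
Darcy-Weisbach: ΔP = f(L/D)(ρV²/2) = 0.04813·(355/0.189)·(911·1.39²/2) = 0.04813·1878·880.1 = 7.957e+04 Pa.
ΔP = 7.957e+04 Pa = 79.6 kPa.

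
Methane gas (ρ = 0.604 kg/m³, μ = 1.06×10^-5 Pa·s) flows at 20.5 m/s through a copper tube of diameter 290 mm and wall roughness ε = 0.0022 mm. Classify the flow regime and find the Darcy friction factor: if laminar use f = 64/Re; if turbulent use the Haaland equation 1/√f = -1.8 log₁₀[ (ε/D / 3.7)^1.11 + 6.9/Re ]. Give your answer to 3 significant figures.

Re = ρVD/μ = 0.604·20.5·0.29/1.06e-05 = 3.388e+05.
Re > 4000 → turbulent. ε/D = 2.2e-06/0.29 = 7.59e-06; Haaland: 1/√f = -1.8 log₁₀[4.85e-07 + 2.04e-05] = 8.425, so f = 0.01409.

f ≈ 0.0141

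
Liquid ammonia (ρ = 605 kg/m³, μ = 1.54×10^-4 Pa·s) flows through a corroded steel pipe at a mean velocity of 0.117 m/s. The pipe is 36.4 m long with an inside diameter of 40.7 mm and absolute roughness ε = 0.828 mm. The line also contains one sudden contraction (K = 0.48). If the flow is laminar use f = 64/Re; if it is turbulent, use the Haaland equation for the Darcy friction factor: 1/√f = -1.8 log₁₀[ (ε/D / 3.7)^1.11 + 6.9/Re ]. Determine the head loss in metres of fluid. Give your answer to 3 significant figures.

Reynolds number Re = ρVD/μ = 605 · 0.117 · 0.0407 / 0.000154 = 1.871e+04.
Re > 4000 → turbulent. Relative roughness ε/D = 0.000828/0.0407 = 0.0203. Haaland: 1/√f = -1.8 log₁₀[(0.0203/3.7)^1.11 + 6.9/1.871e+04] = -1.8 log₁₀[0.0031 + 0.000369] = 4.427, so f = 0.05102.
Total minor-loss coefficient ΣK = 1·0.48 = 0.48.
ΔP = [f·L/D + ΣK]·(ρV²/2) = [0.05102·36.4/0.0407 + 0.48]·(605·0.117²/2) = [45.63 + 0.48]·4.141 = 190.9 Pa.
Head loss h_f = ΔP/(ρg) = 190.9/(605·9.81) = 0.0322 m.

h_f ≈ 0.0322 m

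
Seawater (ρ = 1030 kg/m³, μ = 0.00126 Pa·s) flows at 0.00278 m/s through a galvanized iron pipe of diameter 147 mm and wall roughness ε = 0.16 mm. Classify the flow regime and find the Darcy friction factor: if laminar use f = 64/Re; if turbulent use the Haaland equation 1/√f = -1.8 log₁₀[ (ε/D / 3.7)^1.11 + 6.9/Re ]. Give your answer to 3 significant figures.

f ≈ 0.192

Re = ρVD/μ = 1030·0.00278·0.147/0.00126 = 334.1.
Re < 2300 → laminar, so f = 64/Re = 0.1916 (roughness is irrelevant in laminar flow).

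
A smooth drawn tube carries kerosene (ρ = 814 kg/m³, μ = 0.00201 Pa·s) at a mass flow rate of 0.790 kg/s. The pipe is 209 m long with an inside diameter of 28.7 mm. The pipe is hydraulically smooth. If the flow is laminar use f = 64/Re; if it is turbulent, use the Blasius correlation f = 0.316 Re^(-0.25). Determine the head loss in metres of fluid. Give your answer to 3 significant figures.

A = πD²/4 = π(0.0287)²/4 = 0.0006469 m²; mean velocity V = ṁ/(ρA) = 0.79/(814 · 0.0006469) = 1.5 m/s.
Reynolds number Re = ρVD/μ = 814 · 1.5 · 0.0287 / 0.00201 = 1.744e+04.
Re > 4000 → turbulent. Smooth-pipe (Blasius): f = 0.316 Re^(-0.25) = 0.316/(1.744e+04)^0.25 = 0.0275.
Darcy-Weisbach: ΔP = f(L/D)(ρV²/2) = 0.0275·(209/0.0287)·(814·1.5²/2) = 0.0275·7282·916 = 1.834e+05 Pa.
Head loss h_f = ΔP/(ρg) = 1.834e+05/(814·9.81) = 23.0 m.

h_f ≈ 23.0 m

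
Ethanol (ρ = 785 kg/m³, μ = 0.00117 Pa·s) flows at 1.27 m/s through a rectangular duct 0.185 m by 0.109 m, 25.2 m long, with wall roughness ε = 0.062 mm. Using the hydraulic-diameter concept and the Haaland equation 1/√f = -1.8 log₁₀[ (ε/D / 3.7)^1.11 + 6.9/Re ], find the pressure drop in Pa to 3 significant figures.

Hydraulic diameter D_h = 4A/P = 4·(0.185·0.109)/(2·(0.185+0.109)) = 0.08066/0.588 = 0.1372 m.
Re = ρVD_h/μ = 785·1.27·0.1372/0.00117 = 1.169e+05.
ε/D_h = 6.2e-05/0.1372 = 0.000452; Haaland gives 1/√f = -1.8 log₁₀[4.53e-05+5.9e-05] = 7.167, so f = 0.01947.
ΔP = f(L/D_h)(ρV²/2) = 0.01947·25.2/0.1372·633.1 = 2264 Pa.

ΔP ≈ 2260 Pa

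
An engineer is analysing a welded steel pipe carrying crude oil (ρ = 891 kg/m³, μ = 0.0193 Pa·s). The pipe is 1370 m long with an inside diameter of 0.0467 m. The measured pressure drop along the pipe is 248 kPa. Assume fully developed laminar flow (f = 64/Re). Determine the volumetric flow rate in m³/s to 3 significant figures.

Q ≈ 0.00109 m³/s

For laminar flow, f = 64/Re with Re = ρVD/μ, so Darcy-Weisbach reduces to ΔP = 32μLV/D². Solving for V: V = ΔP·D²/(32μL) = 2.48e+05·(0.0467)²/(32·0.0193·1370) = 0.6392 m/s.
Check: Re = ρVD/μ = 891·0.6392·0.0467/0.0193 = 1378 < 2300, so the laminar assumption holds.
Q = V·A = 0.6392·(π/4·0.0467²) = 0.001095 m³/s = 0.00109 m³/s.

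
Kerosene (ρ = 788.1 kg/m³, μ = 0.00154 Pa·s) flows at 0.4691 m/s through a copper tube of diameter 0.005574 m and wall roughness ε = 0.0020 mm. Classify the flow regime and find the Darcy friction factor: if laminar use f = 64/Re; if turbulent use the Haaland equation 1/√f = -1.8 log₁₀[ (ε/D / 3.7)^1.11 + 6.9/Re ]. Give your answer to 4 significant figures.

Re = ρVD/μ = 788.1·0.4691·0.005574/0.00154 = 1338.
Re < 2300 → laminar, so f = 64/Re = 0.04783 (roughness is irrelevant in laminar flow).

f ≈ 0.04783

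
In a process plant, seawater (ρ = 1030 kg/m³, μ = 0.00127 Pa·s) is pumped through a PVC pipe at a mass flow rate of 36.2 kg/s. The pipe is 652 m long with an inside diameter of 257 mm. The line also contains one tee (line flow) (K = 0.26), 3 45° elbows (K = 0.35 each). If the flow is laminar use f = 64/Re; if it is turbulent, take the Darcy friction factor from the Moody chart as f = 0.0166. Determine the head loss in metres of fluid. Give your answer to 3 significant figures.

A = πD²/4 = π(0.257)²/4 = 0.05187 m²; mean velocity V = ṁ/(ρA) = 36.2/(1030 · 0.05187) = 0.6775 m/s.
Reynolds number Re = ρVD/μ = 1030 · 0.6775 · 0.257 / 0.00127 = 1.412e+05.
Re > 4000 → turbulent; use the Moody-chart value f = 0.0166.
Total minor-loss coefficient ΣK = 1·0.26 + 3·0.35 = 1.31.
ΔP = [f·L/D + ΣK]·(ρV²/2) = [0.0166·652/0.257 + 1.31]·(1030·0.6775²/2) = [42.11 + 1.31]·236.4 = 1.027e+04 Pa.
Head loss h_f = ΔP/(ρg) = 1.027e+04/(1030·9.81) = 1.02 m.

h_f ≈ 1.02 m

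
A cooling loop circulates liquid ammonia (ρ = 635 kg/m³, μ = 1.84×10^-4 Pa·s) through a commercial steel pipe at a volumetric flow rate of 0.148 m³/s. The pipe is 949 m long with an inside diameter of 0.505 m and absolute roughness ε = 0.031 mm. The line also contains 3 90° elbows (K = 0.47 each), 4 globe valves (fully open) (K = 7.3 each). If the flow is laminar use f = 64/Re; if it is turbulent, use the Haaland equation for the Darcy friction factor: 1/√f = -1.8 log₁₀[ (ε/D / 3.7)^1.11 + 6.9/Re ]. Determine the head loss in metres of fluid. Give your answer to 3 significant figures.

h_f ≈ 1.50 m

Cross-sectional area A = πD²/4 = π(0.505)²/4 = 0.2003 m²; mean velocity V = Q/A = 0.148/0.2003 = 0.7389 m/s.
Reynolds number Re = ρVD/μ = 635 · 0.7389 · 0.505 / 0.000184 = 1.288e+06.
Re > 4000 → turbulent. Relative roughness ε/D = 3.1e-05/0.505 = 6.14e-05. Haaland: 1/√f = -1.8 log₁₀[(6.14e-05/3.7)^1.11 + 6.9/1.288e+06] = -1.8 log₁₀[4.94e-06 + 5.36e-06] = 8.977, so f = 0.01241.
Total minor-loss coefficient ΣK = 3·0.47 + 4·7.3 = 30.6.
ΔP = [f·L/D + ΣK]·(ρV²/2) = [0.01241·949/0.505 + 30.6]·(635·0.7389²/2) = [23.32 + 30.6]·173.3 = 9349 Pa.
Head loss h_f = ΔP/(ρg) = 9349/(635·9.81) = 1.50 m.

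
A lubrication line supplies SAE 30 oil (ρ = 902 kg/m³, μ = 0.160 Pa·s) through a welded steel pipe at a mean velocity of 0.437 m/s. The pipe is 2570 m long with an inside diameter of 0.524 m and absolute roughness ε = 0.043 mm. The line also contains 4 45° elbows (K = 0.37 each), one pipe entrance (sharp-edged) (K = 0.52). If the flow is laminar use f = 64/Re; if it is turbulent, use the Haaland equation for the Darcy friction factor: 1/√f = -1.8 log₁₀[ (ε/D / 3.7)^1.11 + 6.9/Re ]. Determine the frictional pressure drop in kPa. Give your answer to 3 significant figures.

ΔP ≈ 21.1 kPa

Reynolds number Re = ρVD/μ = 902 · 0.437 · 0.524 / 0.16 = 1291.
Re < 2300 → laminar flow, so f = 64/Re = 64/1291 = 0.04958 (the turbulent correlation is not needed).
Total minor-loss coefficient ΣK = 4·0.37 + 1·0.52 = 2.
ΔP = [f·L/D + ΣK]·(ρV²/2) = [0.04958·2570/0.524 + 2]·(902·0.437²/2) = [243.2 + 2]·86.13 = 2.111e+04 Pa.
ΔP = 2.111e+04 Pa = 21.1 kPa.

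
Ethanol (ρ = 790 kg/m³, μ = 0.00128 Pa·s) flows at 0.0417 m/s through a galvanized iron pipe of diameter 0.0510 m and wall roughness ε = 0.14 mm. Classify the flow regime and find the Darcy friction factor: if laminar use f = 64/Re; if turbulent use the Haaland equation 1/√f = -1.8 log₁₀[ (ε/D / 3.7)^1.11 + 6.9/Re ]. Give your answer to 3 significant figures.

f ≈ 0.0488

Re = ρVD/μ = 790·0.0417·0.051/0.00128 = 1313.
Re < 2300 → laminar, so f = 64/Re = 0.04876 (roughness is irrelevant in laminar flow).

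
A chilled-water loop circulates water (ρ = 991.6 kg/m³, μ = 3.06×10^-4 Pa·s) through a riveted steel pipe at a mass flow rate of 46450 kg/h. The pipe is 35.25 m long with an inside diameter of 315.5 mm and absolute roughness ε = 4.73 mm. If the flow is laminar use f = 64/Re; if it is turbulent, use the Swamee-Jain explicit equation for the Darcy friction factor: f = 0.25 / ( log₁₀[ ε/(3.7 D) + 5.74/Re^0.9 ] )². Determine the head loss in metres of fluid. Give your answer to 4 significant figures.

ṁ = 46450 kg/h = 46450/3600 = 12.9 kg/s.
A = πD²/4 = π(0.3155)²/4 = 0.07818 m²; mean velocity V = ṁ/(ρA) = 12.9/(991.6 · 0.07818) = 0.1664 m/s.
Reynolds number Re = ρVD/μ = 991.6 · 0.1664 · 0.3155 / 0.000306 = 1.702e+05.
Re > 4000 → turbulent. Relative roughness ε/D = 0.00473/0.3155 = 0.015. Swamee-Jain: f = 0.25/(log₁₀[0.015/3.7 + 5.74/1.702e+05^0.9])² = 0.25/(log₁₀[0.00405 + 0.000112])² = 0.25/(-2.38)² = 0.04412.
Darcy-Weisbach: ΔP = f(L/D)(ρV²/2) = 0.04412·(35.25/0.3155)·(991.6·0.1664²/2) = 0.04412·111.7·13.73 = 67.7 Pa.
Head loss h_f = ΔP/(ρg) = 67.7/(991.6·9.81) = 0.006960 m.

h_f ≈ 0.006960 m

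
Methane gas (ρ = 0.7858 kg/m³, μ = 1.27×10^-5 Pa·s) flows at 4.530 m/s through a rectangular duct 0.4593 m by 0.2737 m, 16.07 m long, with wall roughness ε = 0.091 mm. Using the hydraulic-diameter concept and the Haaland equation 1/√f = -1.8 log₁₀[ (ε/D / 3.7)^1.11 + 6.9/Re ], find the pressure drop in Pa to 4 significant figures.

Hydraulic diameter D_h = 4A/P = 4·(0.4593·0.2737)/(2·(0.4593+0.2737)) = 0.5028/1.466 = 0.343 m.
Re = ρVD_h/μ = 0.7858·4.53·0.343/1.27e-05 = 9.614e+04.
ε/D_h = 9.1e-05/0.343 = 0.000265; Haaland gives 1/√f = -1.8 log₁₀[2.51e-05+7.18e-05] = 7.225, so f = 0.01916.
ΔP = f(L/D_h)(ρV²/2) = 0.01916·16.07/0.343·8.063 = 7.237 Pa.

ΔP ≈ 7.237 Pa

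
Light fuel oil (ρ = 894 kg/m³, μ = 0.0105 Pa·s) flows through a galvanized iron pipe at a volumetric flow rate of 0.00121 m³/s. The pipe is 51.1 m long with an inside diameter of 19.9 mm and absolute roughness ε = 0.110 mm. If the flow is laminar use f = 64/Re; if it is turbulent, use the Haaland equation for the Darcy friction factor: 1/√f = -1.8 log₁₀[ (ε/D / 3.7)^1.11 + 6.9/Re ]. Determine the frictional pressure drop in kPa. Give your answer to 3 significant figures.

ΔP ≈ 709 kPa

Cross-sectional area A = πD²/4 = π(0.0199)²/4 = 0.000311 m²; mean velocity V = Q/A = 0.00121/0.000311 = 3.89 m/s.
Reynolds number Re = ρVD/μ = 894 · 3.89 · 0.0199 / 0.0105 = 6592.
Re > 4000 → turbulent. Relative roughness ε/D = 0.00011/0.0199 = 0.00553. Haaland: 1/√f = -1.8 log₁₀[(0.00553/3.7)^1.11 + 6.9/6592] = -1.8 log₁₀[0.00073 + 0.00105] = 4.951, so f = 0.0408.
Darcy-Weisbach: ΔP = f(L/D)(ρV²/2) = 0.0408·(51.1/0.0199)·(894·3.89²/2) = 0.0408·2568·6765 = 7.088e+05 Pa.
ΔP = 7.088e+05 Pa = 709 kPa.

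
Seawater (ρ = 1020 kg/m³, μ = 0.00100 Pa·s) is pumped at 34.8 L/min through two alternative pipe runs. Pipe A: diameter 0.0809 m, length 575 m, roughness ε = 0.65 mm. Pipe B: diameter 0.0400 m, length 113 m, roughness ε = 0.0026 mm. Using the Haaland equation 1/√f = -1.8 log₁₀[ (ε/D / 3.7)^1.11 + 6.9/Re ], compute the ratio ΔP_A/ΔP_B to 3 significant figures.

Pipe A: V = Q/A = 0.00058/0.00514 = 0.1128 m/s; Re = 9311; ε/D = 0.00803; Haaland → f = 0.04131; ΔP_A = f(L/D)(ρV²/2) = 1906 Pa.
Pipe B: V = Q/A = 0.00058/0.001257 = 0.4615 m/s; Re = 1.883e+04; ε/D = 6.5e-05; Haaland → f = 0.02624; ΔP_B = f(L/D)(ρV²/2) = 8053 Pa.
ΔP_A/ΔP_B = 1906/8053 = 0.237.

ΔP_A/ΔP_B ≈ 0.237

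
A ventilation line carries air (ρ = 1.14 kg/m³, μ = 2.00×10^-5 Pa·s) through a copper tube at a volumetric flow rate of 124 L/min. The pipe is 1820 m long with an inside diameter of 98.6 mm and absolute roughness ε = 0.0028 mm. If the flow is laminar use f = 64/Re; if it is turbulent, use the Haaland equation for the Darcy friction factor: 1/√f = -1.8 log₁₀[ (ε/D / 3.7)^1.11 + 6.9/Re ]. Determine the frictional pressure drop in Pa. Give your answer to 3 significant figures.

Q = 124 L/min = 124/60000 = 0.002067 m³/s.
Cross-sectional area A = πD²/4 = π(0.0986)²/4 = 0.007636 m²; mean velocity V = Q/A = 0.002067/0.007636 = 0.2707 m/s.
Reynolds number Re = ρVD/μ = 1.14 · 0.2707 · 0.0986 / 2e-05 = 1521.
Re < 2300 → laminar flow, so f = 64/Re = 64/1521 = 0.04207 (the turbulent correlation is not needed).
Darcy-Weisbach: ΔP = f(L/D)(ρV²/2) = 0.04207·(1820/0.0986)·(1.14·0.2707²/2) = 0.04207·1.846e+04·0.04176 = 32.43 Pa.

ΔP ≈ 32.4 Pa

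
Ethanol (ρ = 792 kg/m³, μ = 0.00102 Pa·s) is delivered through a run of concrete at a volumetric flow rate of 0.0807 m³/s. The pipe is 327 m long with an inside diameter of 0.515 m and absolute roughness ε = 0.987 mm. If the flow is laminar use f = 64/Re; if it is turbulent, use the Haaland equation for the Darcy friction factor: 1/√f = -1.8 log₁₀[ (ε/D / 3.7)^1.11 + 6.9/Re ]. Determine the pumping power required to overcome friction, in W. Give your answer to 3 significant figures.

P ≈ 73.8 W

Cross-sectional area A = πD²/4 = π(0.515)²/4 = 0.2083 m²; mean velocity V = Q/A = 0.0807/0.2083 = 0.3874 m/s.
Reynolds number Re = ρVD/μ = 792 · 0.3874 · 0.515 / 0.00102 = 1.549e+05.
Re > 4000 → turbulent. Relative roughness ε/D = 0.000987/0.515 = 0.00192. Haaland: 1/√f = -1.8 log₁₀[(0.00192/3.7)^1.11 + 6.9/1.549e+05] = -1.8 log₁₀[0.000225 + 4.45e-05] = 6.424, so f = 0.02423.
Darcy-Weisbach: ΔP = f(L/D)(ρV²/2) = 0.02423·(327/0.515)·(792·0.3874²/2) = 0.02423·635·59.43 = 914.5 Pa.
Pumping power P = QΔP = 0.0807·914.5 = 73.80 W = 73.8 W.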